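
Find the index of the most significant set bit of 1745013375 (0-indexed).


0b1101000000000101100101001111111. Highest set bit at position 30

30


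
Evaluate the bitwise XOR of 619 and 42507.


0b1001101011 ^ 0b1010011000001011 = 0b1010010001100000 = 42080

42080


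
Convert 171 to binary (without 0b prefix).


171 = 10101011 in binary

10101011


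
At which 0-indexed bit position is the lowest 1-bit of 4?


0b100. Lowest set bit at position 2

2


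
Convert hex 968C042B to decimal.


968C042B hex = 2525758507 decimal

2525758507


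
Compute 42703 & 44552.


0b1010011011001111 & 0b1010111000001000 = 0b1010011000001000 = 42504

42504


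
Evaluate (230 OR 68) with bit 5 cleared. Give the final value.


Step 1: 230 | 68 = 230
Step 2: 230 & ~(1 << 5) = 198

198


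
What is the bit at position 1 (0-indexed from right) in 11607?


0b10110101010111, position 1 = 1

1


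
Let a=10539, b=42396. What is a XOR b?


10539 ^ 42396 = 36023

36023


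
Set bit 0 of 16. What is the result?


16 | (1 << 0) = 16 | 1 = 17

17


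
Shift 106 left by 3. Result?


0b1101010 << 3 = 0b1101010000 = 848

848


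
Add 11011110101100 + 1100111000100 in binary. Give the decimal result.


11011110101100 + 1100111000100 = 101000101110000 = 20848

20848


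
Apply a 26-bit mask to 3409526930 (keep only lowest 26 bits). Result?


3409526930 & 67108863 = 54083730

54083730


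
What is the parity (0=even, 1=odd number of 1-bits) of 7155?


0b1101111110011 has 10 ones => parity 0

0


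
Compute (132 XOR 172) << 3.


Step 1: 132 ^ 172 = 40
Step 2: 40 << 3 = 320

320


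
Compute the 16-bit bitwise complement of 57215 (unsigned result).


~0b1101111101111111 = 0b10000010000000 = 8320 (16-bit unsigned)

8320


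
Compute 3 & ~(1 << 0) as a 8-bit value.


3 & ~(1 << 0) = 2

2


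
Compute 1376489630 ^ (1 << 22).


1376489630 ^ (1 << 22) = 1376489630 ^ 4194304 = 1380683934

1380683934


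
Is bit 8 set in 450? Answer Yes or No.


0b111000010, bit 8 = 1. Yes

Yes


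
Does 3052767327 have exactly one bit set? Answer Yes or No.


0b10110101111101011000100001011111. Multiple bits set => No

No


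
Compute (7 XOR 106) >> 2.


Step 1: 7 ^ 106 = 109
Step 2: 109 >> 2 = 27

27


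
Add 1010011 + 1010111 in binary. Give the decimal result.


1010011 + 1010111 = 10101010 = 170

170


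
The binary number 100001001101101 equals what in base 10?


100001001101101 in decimal = 17005

17005


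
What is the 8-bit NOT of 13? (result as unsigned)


~0b1101 = 0b11110010 = 242 (8-bit unsigned)

242


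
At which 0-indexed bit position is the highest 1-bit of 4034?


0b111111000010. Highest set bit at position 11

11


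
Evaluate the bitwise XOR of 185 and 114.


0b10111001 ^ 0b1110010 = 0b11001011 = 203

203


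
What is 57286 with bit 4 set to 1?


57286 | (1 << 4) = 57286 | 16 = 57302

57302


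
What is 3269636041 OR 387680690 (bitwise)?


0b11000010111000101010111111001001 | 0b10111000110111000100110110010 = 0b11010111111110111010111111111011 = 3623596027

3623596027


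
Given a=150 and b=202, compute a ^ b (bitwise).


150 ^ 202 = 92

92


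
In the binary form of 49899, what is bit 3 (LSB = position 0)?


0b1100001011101011, position 3 = 1

1


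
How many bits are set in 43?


0b101011 has 4 set bits

4


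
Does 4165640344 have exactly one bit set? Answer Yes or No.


0b11111000010010101010000010011000. Multiple bits set => No

No


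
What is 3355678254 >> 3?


0b11001000000000111001011000101110 >> 3 = 0b11001000000000111001011000101 = 419459781

419459781


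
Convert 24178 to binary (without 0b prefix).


24178 = 101111001110010 in binary

101111001110010


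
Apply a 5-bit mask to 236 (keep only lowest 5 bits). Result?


236 & 31 = 12

12


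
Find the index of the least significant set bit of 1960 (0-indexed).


0b11110101000. Lowest set bit at position 3

3


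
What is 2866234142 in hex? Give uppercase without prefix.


2866234142 = AAD7431E hex

AAD7431E


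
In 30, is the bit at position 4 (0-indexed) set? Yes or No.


0b11110, bit 4 = 1. Yes

Yes


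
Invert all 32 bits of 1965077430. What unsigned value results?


1965077430 ^ 4294967295 = 2329889865

2329889865


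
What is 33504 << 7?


0b1000001011100000 << 7 = 0b10000010111000000000000 = 4288512

4288512


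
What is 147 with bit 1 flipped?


147 ^ (1 << 1) = 147 ^ 2 = 145

145


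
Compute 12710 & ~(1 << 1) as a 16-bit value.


12710 & ~(1 << 1) = 12708

12708


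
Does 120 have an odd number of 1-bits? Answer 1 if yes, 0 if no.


0b1111000 has 4 ones => parity 0

0


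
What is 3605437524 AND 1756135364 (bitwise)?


0b11010110111001101001110001010100 & 0b1101000101011000111111111000100 = 0b1000000101001000001110001000100 = 1084496964

1084496964


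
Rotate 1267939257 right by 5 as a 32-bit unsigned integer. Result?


Rotate 0b1001011100100110011011110111001 right by 5 (32-bit) = 0b11001010010111001001100110111101 = 3395066301

3395066301


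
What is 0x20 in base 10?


20 hex = 32 decimal

32


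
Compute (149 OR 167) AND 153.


Step 1: 149 | 167 = 183
Step 2: 183 & 153 = 145

145


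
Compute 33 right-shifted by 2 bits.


0b100001 >> 2 = 0b1000 = 8

8


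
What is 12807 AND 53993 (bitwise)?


0b11001000000111 & 0b1101001011101001 = 0b1001000000001 = 4609

4609


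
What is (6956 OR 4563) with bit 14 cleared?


Step 1: 6956 | 4563 = 7167
Step 2: 7167 & ~(1 << 14) = 7167

7167


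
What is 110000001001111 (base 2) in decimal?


110000001001111 in decimal = 24655

24655


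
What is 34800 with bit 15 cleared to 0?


34800 & ~(1 << 15) = 2032

2032


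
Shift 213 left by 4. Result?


0b11010101 << 4 = 0b110101010000 = 3408

3408


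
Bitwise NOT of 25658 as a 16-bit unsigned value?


~0b110010000111010 = 0b1001101111000101 = 39877 (16-bit unsigned)

39877


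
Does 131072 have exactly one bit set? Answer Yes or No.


0b100000000000000000. Only one bit set => Yes

Yes


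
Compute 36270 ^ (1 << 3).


36270 ^ (1 << 3) = 36270 ^ 8 = 36262

36262


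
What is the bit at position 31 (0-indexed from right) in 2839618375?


0b10101001010000010010001101000111, position 31 = 1

1


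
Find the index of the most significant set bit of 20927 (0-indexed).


0b101000110111111. Highest set bit at position 14

14


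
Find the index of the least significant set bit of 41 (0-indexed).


0b101001. Lowest set bit at position 0

0


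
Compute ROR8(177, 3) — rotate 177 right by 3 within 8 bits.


Rotate 0b10110001 right by 3 (8-bit) = 0b110110 = 54

54


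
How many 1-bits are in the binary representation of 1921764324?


0b1110010100010111100101111100100 has 17 set bits

17


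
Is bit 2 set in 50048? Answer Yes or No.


0b1100001110000000, bit 2 = 0. No

No


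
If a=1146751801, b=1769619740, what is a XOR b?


1146751801 ^ 1769619740 = 757090853

757090853


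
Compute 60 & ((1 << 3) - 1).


60 & 7 = 4

4


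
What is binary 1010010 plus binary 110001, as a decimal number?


1010010 + 110001 = 10000011 = 131

131


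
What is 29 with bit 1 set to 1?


29 | (1 << 1) = 29 | 2 = 31

31


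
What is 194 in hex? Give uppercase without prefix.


194 = C2 hex

C2


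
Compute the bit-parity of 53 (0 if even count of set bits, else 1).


0b110101 has 4 ones => parity 0

0


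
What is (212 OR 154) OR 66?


Step 1: 212 | 154 = 222
Step 2: 222 | 66 = 222

222


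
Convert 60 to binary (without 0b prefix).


60 = 111100 in binary

111100


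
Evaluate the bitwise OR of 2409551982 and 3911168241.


0b10001111100111101101100001101110 | 0b11101001000111111011000011110001 = 0b11101111100111111111100011111111 = 4020238591

4020238591


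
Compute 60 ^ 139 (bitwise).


0b111100 ^ 0b10001011 = 0b10110111 = 183

183


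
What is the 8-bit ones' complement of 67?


67 ^ 255 = 188

188


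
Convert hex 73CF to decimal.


73CF hex = 29647 decimal

29647


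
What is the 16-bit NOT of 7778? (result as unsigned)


~0b1111001100010 = 0b1110000110011101 = 57757 (16-bit unsigned)

57757


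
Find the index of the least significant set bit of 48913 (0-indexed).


0b1011111100010001. Lowest set bit at position 0

0


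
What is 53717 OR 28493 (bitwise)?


0b1101000111010101 | 0b110111101001101 = 0b1111111111011101 = 65501

65501


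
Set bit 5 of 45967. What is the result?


45967 | (1 << 5) = 45967 | 32 = 45999

45999


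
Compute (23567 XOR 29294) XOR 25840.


Step 1: 23567 ^ 29294 = 11873
Step 2: 11873 ^ 25840 = 19089

19089


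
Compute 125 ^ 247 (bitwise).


0b1111101 ^ 0b11110111 = 0b10001010 = 138

138


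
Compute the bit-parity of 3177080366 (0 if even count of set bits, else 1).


0b10111101010111100110011000101110 has 19 ones => parity 1

1


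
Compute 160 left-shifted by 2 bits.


0b10100000 << 2 = 0b1010000000 = 640

640


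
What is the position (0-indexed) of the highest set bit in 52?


0b110100. Highest set bit at position 5

5


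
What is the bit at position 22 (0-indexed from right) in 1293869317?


0b1001101000111101110000100000101, position 22 = 0

0


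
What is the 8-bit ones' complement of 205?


205 ^ 255 = 50

50


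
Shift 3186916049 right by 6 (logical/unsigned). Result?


0b10111101111101000111101011010001 >> 6 = 0b10111101111101000111101011 = 49795563

49795563


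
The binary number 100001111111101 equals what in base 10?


100001111111101 in decimal = 17405

17405


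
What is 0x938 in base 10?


938 hex = 2360 decimal

2360


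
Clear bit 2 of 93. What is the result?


93 & ~(1 << 2) = 89

89


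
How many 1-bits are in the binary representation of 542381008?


0b100000010101000001001111010000 has 10 set bits

10


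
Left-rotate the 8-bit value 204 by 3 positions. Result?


Rotate 0b11001100 left by 3 (8-bit) = 0b1100110 = 102

102


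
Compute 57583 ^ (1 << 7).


57583 ^ (1 << 7) = 57583 ^ 128 = 57455

57455


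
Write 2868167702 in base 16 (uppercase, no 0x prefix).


2868167702 = AAF4C416 hex

AAF4C416


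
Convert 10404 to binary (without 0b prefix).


10404 = 10100010100100 in binary

10100010100100


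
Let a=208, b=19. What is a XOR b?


208 ^ 19 = 195

195


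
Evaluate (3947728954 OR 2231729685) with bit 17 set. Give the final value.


Step 1: 3947728954 | 2231729685 = 4014865983
Step 2: 4014865983 | (1 << 17) = 4014865983 | 131072 = 4014997055

4014997055


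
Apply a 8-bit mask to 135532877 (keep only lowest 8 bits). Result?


135532877 & 255 = 77

77


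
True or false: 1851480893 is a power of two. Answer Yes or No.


0b1101110010110110101101100111101. Multiple bits set => No

No


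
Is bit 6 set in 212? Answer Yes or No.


0b11010100, bit 6 = 1. Yes

Yes


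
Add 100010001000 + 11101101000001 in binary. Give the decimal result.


100010001000 + 11101101000001 = 100001111001001 = 17353

17353


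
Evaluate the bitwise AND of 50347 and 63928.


0b1100010010101011 & 0b1111100110111000 = 0b1100000010101000 = 49320

49320


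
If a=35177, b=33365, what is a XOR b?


35177 ^ 33365 = 2876

2876


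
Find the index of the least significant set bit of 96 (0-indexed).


0b1100000. Lowest set bit at position 5

5


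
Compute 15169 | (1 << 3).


15169 | (1 << 3) = 15169 | 8 = 15177

15177


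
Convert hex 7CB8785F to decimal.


7CB8785F hex = 2092464223 decimal

2092464223


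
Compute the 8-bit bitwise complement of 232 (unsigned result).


~0b11101000 = 0b10111 = 23 (8-bit unsigned)

23


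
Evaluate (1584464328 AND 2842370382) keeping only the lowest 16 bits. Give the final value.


Step 1: 1584464328 & 2842370382 = 140575048
Step 2: 140575048 & 65535 = 328

328


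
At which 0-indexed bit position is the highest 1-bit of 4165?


0b1000001000101. Highest set bit at position 12

12


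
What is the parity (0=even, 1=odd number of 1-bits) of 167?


0b10100111 has 5 ones => parity 1

1


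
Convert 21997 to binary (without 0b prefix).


21997 = 101010111101101 in binary

101010111101101


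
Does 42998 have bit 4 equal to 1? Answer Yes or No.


0b1010011111110110, bit 4 = 1. Yes

Yes


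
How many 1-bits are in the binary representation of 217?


0b11011001 has 5 set bits

5


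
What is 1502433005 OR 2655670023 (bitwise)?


0b1011001100011010100111011101101 | 0b10011110010010100100111100000111 = 0b11011111110011110100111111101111 = 3754905583

3754905583


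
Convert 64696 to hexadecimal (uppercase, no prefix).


64696 = FCB8 hex

FCB8


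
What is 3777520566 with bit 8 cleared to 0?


3777520566 & ~(1 << 8) = 3777520310

3777520310


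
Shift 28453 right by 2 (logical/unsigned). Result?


0b110111100100101 >> 2 = 0b1101111001001 = 7113

7113


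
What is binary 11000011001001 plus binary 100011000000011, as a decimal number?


11000011001001 + 100011000000011 = 111011011001100 = 30412

30412


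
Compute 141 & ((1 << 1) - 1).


141 & 1 = 1

1


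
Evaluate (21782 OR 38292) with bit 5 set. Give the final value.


Step 1: 21782 | 38292 = 54678
Step 2: 54678 | (1 << 5) = 54678 | 32 = 54710

54710


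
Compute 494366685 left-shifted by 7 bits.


0b11101011101110110111111011101 << 7 = 0b111010111011101101111110111010000000 = 63278935680

63278935680


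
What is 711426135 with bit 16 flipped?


711426135 ^ (1 << 16) = 711426135 ^ 65536 = 711360599

711360599


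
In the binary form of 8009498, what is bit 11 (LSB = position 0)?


0b11110100011011100011010, position 11 = 0

0


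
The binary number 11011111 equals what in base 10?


11011111 in decimal = 223

223


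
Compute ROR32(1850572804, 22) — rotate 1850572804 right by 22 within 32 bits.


Rotate 0b1101110010011011000000000000100 right by 22 (32-bit) = 0b110110000000000001000110111001 = 905974201

905974201


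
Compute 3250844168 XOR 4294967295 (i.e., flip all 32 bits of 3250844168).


3250844168 ^ 4294967295 = 1044123127

1044123127


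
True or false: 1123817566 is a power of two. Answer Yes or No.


0b1000010111111000001100001011110. Multiple bits set => No

No


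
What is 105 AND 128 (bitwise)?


0b1101001 & 0b10000000 = 0b0 = 0

0


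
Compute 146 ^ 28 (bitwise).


0b10010010 ^ 0b11100 = 0b10001110 = 142

142


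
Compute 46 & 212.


0b101110 & 0b11010100 = 0b100 = 4

4


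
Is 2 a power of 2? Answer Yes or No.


0b10. Only one bit set => Yes

Yes


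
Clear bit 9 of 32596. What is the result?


32596 & ~(1 << 9) = 32084

32084


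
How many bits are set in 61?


0b111101 has 5 set bits

5


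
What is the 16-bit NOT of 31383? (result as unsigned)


~0b111101010010111 = 0b1000010101101000 = 34152 (16-bit unsigned)

34152


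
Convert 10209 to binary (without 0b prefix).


10209 = 10011111100001 in binary

10011111100001


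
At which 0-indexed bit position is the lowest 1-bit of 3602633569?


0b11010110101110111101001101100001. Lowest set bit at position 0

0


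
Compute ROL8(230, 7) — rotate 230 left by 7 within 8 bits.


Rotate 0b11100110 left by 7 (8-bit) = 0b1110011 = 115

115


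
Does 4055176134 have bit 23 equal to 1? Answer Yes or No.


0b11110001101101010001001111000110, bit 23 = 1. Yes

Yes


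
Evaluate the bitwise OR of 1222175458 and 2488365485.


0b1001000110110001110101011100010 | 0b10010100010100010111000110101101 = 0b11011100110110011111101111101111 = 3705273327

3705273327


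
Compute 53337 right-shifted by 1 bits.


0b1101000001011001 >> 1 = 0b110100000101100 = 26668

26668


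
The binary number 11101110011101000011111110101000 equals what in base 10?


11101110011101000011111110101000 in decimal = 4000595880

4000595880


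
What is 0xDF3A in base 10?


DF3A hex = 57146 decimal

57146


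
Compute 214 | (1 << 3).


214 | (1 << 3) = 214 | 8 = 222

222


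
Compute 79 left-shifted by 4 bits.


0b1001111 << 4 = 0b10011110000 = 1264

1264


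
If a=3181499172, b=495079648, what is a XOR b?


3181499172 ^ 495079648 = 2686682052

2686682052


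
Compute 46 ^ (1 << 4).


46 ^ (1 << 4) = 46 ^ 16 = 62

62


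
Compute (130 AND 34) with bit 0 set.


Step 1: 130 & 34 = 2
Step 2: 2 | (1 << 0) = 2 | 1 = 3

3


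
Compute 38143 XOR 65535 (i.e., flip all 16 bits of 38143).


38143 ^ 65535 = 27392

27392


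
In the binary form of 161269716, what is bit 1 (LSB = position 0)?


0b1001100111001100011111010100, position 1 = 0

0


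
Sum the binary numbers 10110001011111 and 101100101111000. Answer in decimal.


10110001011111 + 101100101111000 = 1000010111010111 = 34263

34263


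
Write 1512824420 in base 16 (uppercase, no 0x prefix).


1512824420 = 5A2BDE64 hex

5A2BDE64


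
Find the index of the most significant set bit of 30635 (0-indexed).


0b111011110101011. Highest set bit at position 14

14


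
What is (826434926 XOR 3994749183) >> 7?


Step 1: 826434926 ^ 3994749183 = 3747179921
Step 2: 3747179921 >> 7 = 29274843

29274843


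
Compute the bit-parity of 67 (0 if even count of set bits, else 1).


0b1000011 has 3 ones => parity 1

1


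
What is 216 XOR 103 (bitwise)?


0b11011000 ^ 0b1100111 = 0b10111111 = 191

191


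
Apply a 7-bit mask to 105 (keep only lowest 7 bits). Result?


105 & 127 = 105

105


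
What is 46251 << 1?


0b1011010010101011 << 1 = 0b10110100101010110 = 92502

92502


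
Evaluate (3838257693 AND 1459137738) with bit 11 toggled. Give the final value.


Step 1: 3838257693 & 1459137738 = 1153443848
Step 2: 1153443848 ^ (1 << 11) = 1153443848 ^ 2048 = 1153441800

1153441800


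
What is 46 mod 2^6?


46 & 63 = 46

46


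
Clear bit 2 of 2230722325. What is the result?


2230722325 & ~(1 << 2) = 2230722321

2230722321


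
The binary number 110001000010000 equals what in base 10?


110001000010000 in decimal = 25104

25104


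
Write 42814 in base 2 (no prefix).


42814 = 1010011100111110 in binary

1010011100111110


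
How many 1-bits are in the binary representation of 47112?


0b1011100000001000 has 5 set bits

5


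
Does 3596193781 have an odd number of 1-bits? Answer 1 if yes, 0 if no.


0b11010110010110011000111111110101 has 20 ones => parity 0

0


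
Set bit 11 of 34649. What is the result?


34649 | (1 << 11) = 34649 | 2048 = 36697

36697


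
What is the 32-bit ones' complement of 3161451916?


3161451916 ^ 4294967295 = 1133515379

1133515379


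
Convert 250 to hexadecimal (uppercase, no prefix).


250 = FA hex

FA


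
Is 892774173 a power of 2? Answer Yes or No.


0b110101001101101010011100011101. Multiple bits set => No

No


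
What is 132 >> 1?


0b10000100 >> 1 = 0b1000010 = 66

66


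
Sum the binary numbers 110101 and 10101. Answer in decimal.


110101 + 10101 = 1001010 = 74

74


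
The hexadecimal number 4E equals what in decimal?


4E hex = 78 decimal

78


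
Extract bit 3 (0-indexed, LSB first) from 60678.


0b1110110100000110, position 3 = 0

0


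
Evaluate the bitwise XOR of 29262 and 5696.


0b111001001001110 ^ 0b1011001000000 = 0b110010000001110 = 25614

25614


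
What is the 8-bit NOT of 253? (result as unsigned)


~0b11111101 = 0b10 = 2 (8-bit unsigned)

2


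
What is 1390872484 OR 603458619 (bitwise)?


0b1010010111001110000011110100100 | 0b100011111110000000110000111011 = 0b1110011111111110000111110111111 = 1946095551

1946095551


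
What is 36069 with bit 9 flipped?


36069 ^ (1 << 9) = 36069 ^ 512 = 36581

36581


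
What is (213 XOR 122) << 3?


Step 1: 213 ^ 122 = 175
Step 2: 175 << 3 = 1400

1400


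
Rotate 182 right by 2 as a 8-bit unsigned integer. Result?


Rotate 0b10110110 right by 2 (8-bit) = 0b10101101 = 173

173


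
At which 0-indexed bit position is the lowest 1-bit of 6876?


0b1101011011100. Lowest set bit at position 2

2


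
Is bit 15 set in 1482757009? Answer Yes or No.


0b1011000011000010001001110010001, bit 15 = 0. No

No


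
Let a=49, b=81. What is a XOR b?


49 ^ 81 = 96

96


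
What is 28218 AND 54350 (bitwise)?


0b110111000111010 & 0b1101010001001110 = 0b100010000001010 = 17418

17418


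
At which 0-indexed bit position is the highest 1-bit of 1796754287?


0b1101011000110000100101101101111. Highest set bit at position 30

30


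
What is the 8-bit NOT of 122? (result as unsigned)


~0b1111010 = 0b10000101 = 133 (8-bit unsigned)

133


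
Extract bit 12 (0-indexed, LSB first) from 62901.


0b1111010110110101, position 12 = 1

1


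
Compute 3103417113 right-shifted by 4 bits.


0b10111000111110100110001100011001 >> 4 = 0b1011100011111010011000110001 = 193963569

193963569


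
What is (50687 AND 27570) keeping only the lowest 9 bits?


Step 1: 50687 & 27570 = 16818
Step 2: 16818 & 511 = 434

434


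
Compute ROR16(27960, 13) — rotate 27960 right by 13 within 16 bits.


Rotate 0b110110100111000 right by 13 (16-bit) = 0b110100111000011 = 27075

27075


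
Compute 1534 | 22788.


0b10111111110 | 0b101100100000100 = 0b101110111111110 = 24062

24062


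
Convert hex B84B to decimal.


B84B hex = 47179 decimal

47179


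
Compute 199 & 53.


0b11000111 & 0b110101 = 0b101 = 5

5


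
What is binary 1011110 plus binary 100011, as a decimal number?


1011110 + 100011 = 10000001 = 129

129


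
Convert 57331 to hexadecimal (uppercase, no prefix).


57331 = DFF3 hex

DFF3


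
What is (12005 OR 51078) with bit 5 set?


Step 1: 12005 | 51078 = 61415
Step 2: 61415 | (1 << 5) = 61415 | 32 = 61415

61415


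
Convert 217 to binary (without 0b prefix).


217 = 11011001 in binary

11011001


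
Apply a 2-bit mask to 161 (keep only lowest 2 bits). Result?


161 & 3 = 1

1


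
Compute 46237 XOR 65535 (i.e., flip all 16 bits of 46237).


46237 ^ 65535 = 19298

19298


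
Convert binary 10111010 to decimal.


10111010 in decimal = 186

186


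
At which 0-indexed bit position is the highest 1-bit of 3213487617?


0b10111111100010011110111000000001. Highest set bit at position 31

31


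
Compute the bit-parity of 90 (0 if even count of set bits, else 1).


0b1011010 has 4 ones => parity 0

0


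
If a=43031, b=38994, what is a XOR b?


43031 ^ 38994 = 12357

12357


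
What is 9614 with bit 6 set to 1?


9614 | (1 << 6) = 9614 | 64 = 9678

9678


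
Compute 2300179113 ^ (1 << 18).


2300179113 ^ (1 << 18) = 2300179113 ^ 262144 = 2300441257

2300441257


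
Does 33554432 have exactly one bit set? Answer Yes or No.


0b10000000000000000000000000. Only one bit set => Yes

Yes


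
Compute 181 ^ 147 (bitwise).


0b10110101 ^ 0b10010011 = 0b100110 = 38

38


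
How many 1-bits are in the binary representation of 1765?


0b11011100101 has 7 set bits

7


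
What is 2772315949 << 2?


0b10100101001111100010111100101101 << 2 = 0b1010010100111110001011110010110100 = 11089263796

11089263796


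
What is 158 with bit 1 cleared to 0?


158 & ~(1 << 1) = 156

156


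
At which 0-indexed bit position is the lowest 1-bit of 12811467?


0b110000110111110011001011. Lowest set bit at position 0

0


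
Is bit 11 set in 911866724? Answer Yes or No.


0b110110010110011111101101100100, bit 11 = 1. Yes

Yes


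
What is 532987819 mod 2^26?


532987819 & 67108863 = 63225771

63225771


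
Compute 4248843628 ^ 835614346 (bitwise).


0b11111101010000000011010101101100 ^ 0b110001110011100111011010001010 = 0b11001100100011100100001111100110 = 3431875558

3431875558


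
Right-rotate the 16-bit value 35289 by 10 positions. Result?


Rotate 0b1000100111011001 right by 10 (16-bit) = 0b111011001100010 = 30306

30306


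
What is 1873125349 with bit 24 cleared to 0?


1873125349 & ~(1 << 24) = 1856348133

1856348133


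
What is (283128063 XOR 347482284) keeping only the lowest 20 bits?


Step 1: 283128063 ^ 347482284 = 72751187
Step 2: 72751187 & 1048575 = 399443

399443


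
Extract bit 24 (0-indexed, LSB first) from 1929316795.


0b1110010111111110000100110111011, position 24 = 0

0


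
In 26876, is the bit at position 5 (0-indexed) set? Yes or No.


0b110100011111100, bit 5 = 1. Yes

Yes


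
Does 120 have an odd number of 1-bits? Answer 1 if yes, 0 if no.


0b1111000 has 4 ones => parity 0

0


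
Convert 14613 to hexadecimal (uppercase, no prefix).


14613 = 3915 hex

3915


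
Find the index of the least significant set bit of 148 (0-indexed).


0b10010100. Lowest set bit at position 2

2


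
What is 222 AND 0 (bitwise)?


0b11011110 & 0b0 = 0b0 = 0

0


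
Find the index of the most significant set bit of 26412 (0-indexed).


0b110011100101100. Highest set bit at position 14

14


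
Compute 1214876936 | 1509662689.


0b1001000011010011000110100001000 | 0b1011001111110111001111111100001 = 0b1011001111110111001111111101001 = 1509662697

1509662697


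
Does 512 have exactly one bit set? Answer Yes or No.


0b1000000000. Only one bit set => Yes

Yes


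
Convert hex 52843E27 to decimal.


52843E27 hex = 1384398375 decimal

1384398375


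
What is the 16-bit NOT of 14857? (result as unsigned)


~0b11101000001001 = 0b1100010111110110 = 50678 (16-bit unsigned)

50678


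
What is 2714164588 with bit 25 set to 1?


2714164588 | (1 << 25) = 2714164588 | 33554432 = 2747719020

2747719020


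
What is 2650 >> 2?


0b101001011010 >> 2 = 0b1010010110 = 662

662


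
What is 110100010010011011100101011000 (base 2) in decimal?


110100010010011011100101011000 in decimal = 877246808

877246808


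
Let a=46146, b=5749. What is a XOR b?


46146 ^ 5749 = 41527

41527


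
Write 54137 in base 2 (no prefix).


54137 = 1101001101111001 in binary

1101001101111001


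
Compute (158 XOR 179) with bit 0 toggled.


Step 1: 158 ^ 179 = 45
Step 2: 45 ^ (1 << 0) = 45 ^ 1 = 44

44


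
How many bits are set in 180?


0b10110100 has 4 set bits

4


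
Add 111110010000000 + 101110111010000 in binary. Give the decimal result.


111110010000000 + 101110111010000 = 1101101001010000 = 55888

55888


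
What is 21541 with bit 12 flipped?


21541 ^ (1 << 12) = 21541 ^ 4096 = 17445

17445


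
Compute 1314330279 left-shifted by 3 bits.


0b1001110010101110001011010100111 << 3 = 0b1001110010101110001011010100111000 = 10514642232

10514642232


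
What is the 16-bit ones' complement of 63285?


63285 ^ 65535 = 2250

2250


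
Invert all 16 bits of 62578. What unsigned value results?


62578 ^ 65535 = 2957

2957


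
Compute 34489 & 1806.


0b1000011010111001 & 0b11100001110 = 0b11000001000 = 1544

1544


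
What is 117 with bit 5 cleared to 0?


117 & ~(1 << 5) = 85

85


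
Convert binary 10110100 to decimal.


10110100 in decimal = 180

180


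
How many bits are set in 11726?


0b10110111001110 has 9 set bits

9


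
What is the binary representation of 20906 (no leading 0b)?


20906 = 101000110101010 in binary

101000110101010


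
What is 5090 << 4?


0b1001111100010 << 4 = 0b10011111000100000 = 81440

81440


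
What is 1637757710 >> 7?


0b1100001100111100011001100001110 >> 7 = 0b110000110011110001100110 = 12794982

12794982


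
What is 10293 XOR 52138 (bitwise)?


0b10100000110101 ^ 0b1100101110101010 = 0b1110001110011111 = 58271

58271


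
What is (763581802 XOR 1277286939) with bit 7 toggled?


Step 1: 763581802 ^ 1277286939 = 1638043505
Step 2: 1638043505 ^ (1 << 7) = 1638043505 ^ 128 = 1638043633

1638043633


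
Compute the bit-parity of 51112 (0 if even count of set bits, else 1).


0b1100011110101000 has 8 ones => parity 0

0


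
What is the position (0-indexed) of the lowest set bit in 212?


0b11010100. Lowest set bit at position 2

2


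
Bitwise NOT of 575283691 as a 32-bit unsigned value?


~0b100010010010100010000111101011 = 0b11011101101101011101111000010100 = 3719683604 (32-bit unsigned)

3719683604


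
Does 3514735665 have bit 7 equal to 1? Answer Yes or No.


0b11010001011111101001110000110001, bit 7 = 0. No

No


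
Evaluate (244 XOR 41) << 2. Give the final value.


Step 1: 244 ^ 41 = 221
Step 2: 221 << 2 = 884

884


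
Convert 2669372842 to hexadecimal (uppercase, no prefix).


2669372842 = 9F1B65AA hex

9F1B65AA


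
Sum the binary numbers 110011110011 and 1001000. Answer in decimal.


110011110011 + 1001000 = 110100111011 = 3387

3387


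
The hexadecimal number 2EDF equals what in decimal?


2EDF hex = 11999 decimal

11999


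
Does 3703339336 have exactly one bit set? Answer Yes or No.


0b11011100101111000111100101001000. Multiple bits set => No

No


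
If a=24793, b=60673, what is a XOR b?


24793 ^ 60673 = 36312

36312


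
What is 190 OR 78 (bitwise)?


0b10111110 | 0b1001110 = 0b11111110 = 254

254


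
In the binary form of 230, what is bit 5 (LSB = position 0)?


0b11100110, position 5 = 1

1


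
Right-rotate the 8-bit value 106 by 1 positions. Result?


Rotate 0b1101010 right by 1 (8-bit) = 0b110101 = 53

53


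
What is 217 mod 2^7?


217 & 127 = 89

89


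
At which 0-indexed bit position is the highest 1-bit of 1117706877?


0b1000010100111101101101001111101. Highest set bit at position 30

30


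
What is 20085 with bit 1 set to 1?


20085 | (1 << 1) = 20085 | 2 = 20087

20087


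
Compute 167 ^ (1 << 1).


167 ^ (1 << 1) = 167 ^ 2 = 165

165


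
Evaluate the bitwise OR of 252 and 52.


0b11111100 | 0b110100 = 0b11111100 = 252

252


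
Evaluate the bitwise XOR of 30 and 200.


0b11110 ^ 0b11001000 = 0b11010110 = 214

214


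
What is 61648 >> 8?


0b1111000011010000 >> 8 = 0b11110000 = 240

240


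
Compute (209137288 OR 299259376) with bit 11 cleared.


Step 1: 209137288 | 299259376 = 502759416
Step 2: 502759416 & ~(1 << 11) = 502757368

502757368


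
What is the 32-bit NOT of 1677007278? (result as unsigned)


~0b1100011111101010001100110101110 = 0b10011100000010101110011001010001 = 2617960017 (32-bit unsigned)

2617960017


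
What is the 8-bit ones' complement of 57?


57 ^ 255 = 198

198


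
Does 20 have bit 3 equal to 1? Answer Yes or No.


0b10100, bit 3 = 0. No

No


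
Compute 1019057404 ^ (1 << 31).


1019057404 ^ (1 << 31) = 1019057404 ^ 2147483648 = 3166541052

3166541052


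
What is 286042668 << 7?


0b10001000011001010101000101100 << 7 = 0b100010000110010101010001011000000000 = 36613461504

36613461504


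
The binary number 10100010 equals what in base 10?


10100010 in decimal = 162

162


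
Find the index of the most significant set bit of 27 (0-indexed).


0b11011. Highest set bit at position 4

4


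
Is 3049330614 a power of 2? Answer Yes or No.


0b10110101110000010001011110110110. Multiple bits set => No

No


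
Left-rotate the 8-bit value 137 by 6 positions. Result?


Rotate 0b10001001 left by 6 (8-bit) = 0b1100010 = 98

98


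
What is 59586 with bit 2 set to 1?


59586 | (1 << 2) = 59586 | 4 = 59590

59590


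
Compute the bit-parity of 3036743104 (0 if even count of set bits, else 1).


0b10110101000000010000010111000000 has 10 ones => parity 0

0


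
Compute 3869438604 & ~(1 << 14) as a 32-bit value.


3869438604 & ~(1 << 14) = 3869422220

3869422220


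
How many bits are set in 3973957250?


0b11101100110111011100011010000010 has 17 set bits

17


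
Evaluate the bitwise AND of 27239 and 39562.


0b110101001100111 & 0b1001101010001010 = 0b101000000010 = 2562

2562


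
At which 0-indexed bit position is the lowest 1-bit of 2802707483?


0b10100111000011011110110000011011. Lowest set bit at position 0

0


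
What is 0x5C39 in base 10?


5C39 hex = 23609 decimal

23609


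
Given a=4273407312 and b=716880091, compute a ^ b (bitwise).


4273407312 ^ 716880091 = 3557670283

3557670283


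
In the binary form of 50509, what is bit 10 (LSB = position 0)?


0b1100010101001101, position 10 = 1

1


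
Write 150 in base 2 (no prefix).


150 = 10010110 in binary

10010110


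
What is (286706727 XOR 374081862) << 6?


Step 1: 286706727 ^ 374081862 = 123389281
Step 2: 123389281 << 6 = 7896913984

7896913984


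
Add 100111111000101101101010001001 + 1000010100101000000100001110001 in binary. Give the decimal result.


100111111000101101101010001001 + 1000010100101000000100001110001 = 1101010011101101110001011111010 = 1786176250

1786176250


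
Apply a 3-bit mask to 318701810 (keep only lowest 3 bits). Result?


318701810 & 7 = 2

2


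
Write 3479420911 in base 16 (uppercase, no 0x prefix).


3479420911 = CF63BFEF hex

CF63BFEF


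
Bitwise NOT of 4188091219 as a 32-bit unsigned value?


~0b11111001101000010011001101010011 = 0b110010111101100110010101100 = 106876076 (32-bit unsigned)

106876076


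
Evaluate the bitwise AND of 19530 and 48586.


0b100110001001010 & 0b1011110111001010 = 0b110001001010 = 3146

3146


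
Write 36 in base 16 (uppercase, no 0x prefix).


36 = 24 hex

24


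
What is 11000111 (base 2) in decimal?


11000111 in decimal = 199

199


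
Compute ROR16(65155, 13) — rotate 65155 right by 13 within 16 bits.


Rotate 0b1111111010000011 right by 13 (16-bit) = 0b1111010000011111 = 62495

62495


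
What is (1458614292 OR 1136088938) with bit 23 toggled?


Step 1: 1458614292 | 1136088938 = 1475868542
Step 2: 1475868542 ^ (1 << 23) = 1475868542 ^ 8388608 = 1467479934

1467479934


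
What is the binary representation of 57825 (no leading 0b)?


57825 = 1110000111100001 in binary

1110000111100001


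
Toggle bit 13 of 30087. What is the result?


30087 ^ (1 << 13) = 30087 ^ 8192 = 21895

21895


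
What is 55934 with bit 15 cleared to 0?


55934 & ~(1 << 15) = 23166

23166


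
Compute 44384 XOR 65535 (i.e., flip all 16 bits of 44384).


44384 ^ 65535 = 21151

21151


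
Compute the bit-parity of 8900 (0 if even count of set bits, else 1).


0b10001011000100 has 5 ones => parity 1

1


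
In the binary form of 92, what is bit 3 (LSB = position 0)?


0b1011100, position 3 = 1

1


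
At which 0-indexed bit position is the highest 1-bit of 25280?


0b110001011000000. Highest set bit at position 14

14


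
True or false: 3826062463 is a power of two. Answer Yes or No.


0b11100100000011010001010001111111. Multiple bits set => No

No


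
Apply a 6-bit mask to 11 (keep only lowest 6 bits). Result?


11 & 63 = 11

11


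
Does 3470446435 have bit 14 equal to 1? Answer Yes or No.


0b11001110110110101100111101100011, bit 14 = 1. Yes

Yes


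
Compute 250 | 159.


0b11111010 | 0b10011111 = 0b11111111 = 255

255


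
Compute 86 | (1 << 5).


86 | (1 << 5) = 86 | 32 = 118

118


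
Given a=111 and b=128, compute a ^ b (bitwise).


111 ^ 128 = 239

239


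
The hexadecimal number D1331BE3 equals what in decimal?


D1331BE3 hex = 3509787619 decimal

3509787619


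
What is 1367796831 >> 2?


0b1010001100001101110110001011111 >> 2 = 0b10100011000011011101100010111 = 341949207

341949207


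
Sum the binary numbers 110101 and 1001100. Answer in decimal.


110101 + 1001100 = 10000001 = 129

129


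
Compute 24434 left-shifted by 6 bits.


0b101111101110010 << 6 = 0b101111101110010000000 = 1563776

1563776


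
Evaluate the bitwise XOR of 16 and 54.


0b10000 ^ 0b110110 = 0b100110 = 38

38


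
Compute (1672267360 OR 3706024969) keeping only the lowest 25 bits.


Step 1: 1672267360 | 3706024969 = 4293785193
Step 2: 4293785193 & 33554431 = 32372329

32372329


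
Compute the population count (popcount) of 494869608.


0b11101011111110001110001101000 has 17 set bits

17


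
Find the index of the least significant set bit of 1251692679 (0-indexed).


0b1001010100110110101000010000111. Lowest set bit at position 0

0


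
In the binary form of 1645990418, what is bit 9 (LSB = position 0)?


0b1100010000110111101001000010010, position 9 = 1

1


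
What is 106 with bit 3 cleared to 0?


106 & ~(1 << 3) = 98

98


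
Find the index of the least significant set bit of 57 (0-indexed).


0b111001. Lowest set bit at position 0

0


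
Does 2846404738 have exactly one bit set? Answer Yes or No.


0b10101001101010001011000010000010. Multiple bits set => No

No


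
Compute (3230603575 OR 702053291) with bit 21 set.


Step 1: 3230603575 | 702053291 = 3923737535
Step 2: 3923737535 | (1 << 21) = 3923737535 | 2097152 = 3925834687

3925834687


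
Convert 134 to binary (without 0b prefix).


134 = 10000110 in binary

10000110


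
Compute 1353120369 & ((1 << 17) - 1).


1353120369 & 131071 = 64113

64113


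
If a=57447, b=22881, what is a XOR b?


57447 ^ 22881 = 47366

47366


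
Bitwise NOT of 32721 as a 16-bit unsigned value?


~0b111111111010001 = 0b1000000000101110 = 32814 (16-bit unsigned)

32814


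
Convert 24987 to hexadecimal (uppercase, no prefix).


24987 = 619B hex

619B


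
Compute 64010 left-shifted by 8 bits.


0b1111101000001010 << 8 = 0b111110100000101000000000 = 16386560

16386560


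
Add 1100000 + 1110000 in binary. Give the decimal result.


1100000 + 1110000 = 11010000 = 208

208


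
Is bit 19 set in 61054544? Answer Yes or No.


0b11101000111001111001010000, bit 19 = 0. No

No


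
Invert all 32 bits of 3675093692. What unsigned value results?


3675093692 ^ 4294967295 = 619873603

619873603


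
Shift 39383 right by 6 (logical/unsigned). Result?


0b1001100111010111 >> 6 = 0b1001100111 = 615

615


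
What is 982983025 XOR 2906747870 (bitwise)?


0b111010100101110010000101110001 ^ 0b10101101010000010111001111011110 = 0b10010111110101100101001010101111 = 2547405487

2547405487


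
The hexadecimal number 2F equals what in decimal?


2F hex = 47 decimal

47


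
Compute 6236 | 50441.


0b1100001011100 | 0b1100010100001001 = 0b1101110101011101 = 56669

56669


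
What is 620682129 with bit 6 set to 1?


620682129 | (1 << 6) = 620682129 | 64 = 620682193

620682193


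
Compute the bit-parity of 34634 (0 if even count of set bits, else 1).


0b1000011101001010 has 7 ones => parity 1

1


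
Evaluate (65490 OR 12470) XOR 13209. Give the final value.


Step 1: 65490 | 12470 = 65526
Step 2: 65526 ^ 13209 = 52335

52335
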